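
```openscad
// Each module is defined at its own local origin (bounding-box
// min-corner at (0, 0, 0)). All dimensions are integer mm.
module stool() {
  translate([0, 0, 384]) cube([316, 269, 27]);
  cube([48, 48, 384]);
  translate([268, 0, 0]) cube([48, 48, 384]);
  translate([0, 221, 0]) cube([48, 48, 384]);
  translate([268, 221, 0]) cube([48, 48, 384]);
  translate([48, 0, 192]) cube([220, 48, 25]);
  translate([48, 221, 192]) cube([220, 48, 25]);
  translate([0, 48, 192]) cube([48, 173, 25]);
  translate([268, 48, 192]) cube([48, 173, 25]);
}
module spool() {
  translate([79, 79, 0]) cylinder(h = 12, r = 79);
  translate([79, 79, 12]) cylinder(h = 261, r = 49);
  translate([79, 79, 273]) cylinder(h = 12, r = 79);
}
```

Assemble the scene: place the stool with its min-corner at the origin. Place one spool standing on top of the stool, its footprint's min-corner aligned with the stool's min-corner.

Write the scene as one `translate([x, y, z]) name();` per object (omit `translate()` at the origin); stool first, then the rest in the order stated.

stool();
translate([0, 0, 411]) spool();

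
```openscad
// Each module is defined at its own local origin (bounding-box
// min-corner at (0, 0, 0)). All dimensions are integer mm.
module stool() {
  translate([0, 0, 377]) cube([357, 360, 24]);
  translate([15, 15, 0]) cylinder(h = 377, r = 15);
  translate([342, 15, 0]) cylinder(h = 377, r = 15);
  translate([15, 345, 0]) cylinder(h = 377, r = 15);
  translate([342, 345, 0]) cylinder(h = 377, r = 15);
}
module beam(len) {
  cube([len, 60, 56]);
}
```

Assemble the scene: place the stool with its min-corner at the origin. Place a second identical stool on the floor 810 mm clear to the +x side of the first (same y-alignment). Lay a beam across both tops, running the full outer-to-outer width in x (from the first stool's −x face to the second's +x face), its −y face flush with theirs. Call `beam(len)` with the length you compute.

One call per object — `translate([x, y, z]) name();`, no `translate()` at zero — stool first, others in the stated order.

stool();
translate([1167, 0, 0]) stool();
translate([0, 0, 401]) beam(1524);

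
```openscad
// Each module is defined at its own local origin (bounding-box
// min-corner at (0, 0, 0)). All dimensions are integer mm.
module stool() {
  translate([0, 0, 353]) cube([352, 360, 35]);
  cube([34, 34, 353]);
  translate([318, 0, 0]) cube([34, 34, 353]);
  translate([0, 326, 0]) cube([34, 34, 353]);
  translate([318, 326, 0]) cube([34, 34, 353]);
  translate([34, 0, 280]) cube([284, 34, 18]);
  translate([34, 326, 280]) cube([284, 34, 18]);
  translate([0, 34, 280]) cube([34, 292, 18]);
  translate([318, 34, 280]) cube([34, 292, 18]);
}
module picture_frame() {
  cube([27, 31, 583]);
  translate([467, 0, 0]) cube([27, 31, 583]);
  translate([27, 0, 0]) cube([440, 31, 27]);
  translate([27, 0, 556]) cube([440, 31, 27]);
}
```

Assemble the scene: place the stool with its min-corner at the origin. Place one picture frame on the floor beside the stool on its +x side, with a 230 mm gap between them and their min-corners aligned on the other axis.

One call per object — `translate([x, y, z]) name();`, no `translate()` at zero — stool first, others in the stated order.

stool();
translate([582, 0, 0]) picture_frame();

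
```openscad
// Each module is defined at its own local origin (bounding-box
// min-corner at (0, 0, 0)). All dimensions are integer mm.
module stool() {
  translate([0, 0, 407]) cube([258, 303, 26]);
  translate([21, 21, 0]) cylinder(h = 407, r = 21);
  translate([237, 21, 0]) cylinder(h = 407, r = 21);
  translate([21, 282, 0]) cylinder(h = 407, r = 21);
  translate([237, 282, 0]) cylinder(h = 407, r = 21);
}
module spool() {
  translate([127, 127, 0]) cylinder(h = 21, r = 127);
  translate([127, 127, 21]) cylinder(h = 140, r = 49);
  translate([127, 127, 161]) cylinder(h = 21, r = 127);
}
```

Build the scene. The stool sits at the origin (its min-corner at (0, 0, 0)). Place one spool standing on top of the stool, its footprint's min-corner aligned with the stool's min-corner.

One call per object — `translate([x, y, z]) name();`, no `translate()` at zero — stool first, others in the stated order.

stool();
translate([0, 0, 433]) spool();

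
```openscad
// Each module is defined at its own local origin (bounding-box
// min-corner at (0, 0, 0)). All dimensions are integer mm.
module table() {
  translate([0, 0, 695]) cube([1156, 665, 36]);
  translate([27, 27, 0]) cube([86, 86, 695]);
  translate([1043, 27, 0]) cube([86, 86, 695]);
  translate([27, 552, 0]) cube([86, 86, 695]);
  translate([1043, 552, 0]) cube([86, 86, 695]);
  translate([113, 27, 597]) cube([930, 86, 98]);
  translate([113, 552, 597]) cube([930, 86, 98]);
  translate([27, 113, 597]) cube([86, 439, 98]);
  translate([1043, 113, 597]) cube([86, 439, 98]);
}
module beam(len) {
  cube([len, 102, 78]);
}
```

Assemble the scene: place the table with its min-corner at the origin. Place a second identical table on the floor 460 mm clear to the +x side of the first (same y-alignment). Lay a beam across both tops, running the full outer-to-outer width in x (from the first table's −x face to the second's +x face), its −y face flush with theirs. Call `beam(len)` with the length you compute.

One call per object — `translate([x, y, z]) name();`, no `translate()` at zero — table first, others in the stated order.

table();
translate([1616, 0, 0]) table();
translate([0, 0, 731]) beam(2772);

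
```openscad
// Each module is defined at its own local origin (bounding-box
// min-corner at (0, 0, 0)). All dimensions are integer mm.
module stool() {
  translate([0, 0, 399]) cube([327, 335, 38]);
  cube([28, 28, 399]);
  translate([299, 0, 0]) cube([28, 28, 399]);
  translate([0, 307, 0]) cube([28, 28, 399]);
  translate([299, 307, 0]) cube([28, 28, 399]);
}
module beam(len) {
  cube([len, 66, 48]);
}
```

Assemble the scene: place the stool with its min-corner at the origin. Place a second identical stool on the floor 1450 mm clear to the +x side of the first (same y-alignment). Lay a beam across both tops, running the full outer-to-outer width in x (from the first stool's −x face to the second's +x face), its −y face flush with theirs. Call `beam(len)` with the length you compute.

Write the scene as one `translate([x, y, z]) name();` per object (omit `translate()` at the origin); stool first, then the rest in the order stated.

stool();
translate([1777, 0, 0]) stool();
translate([0, 0, 437]) beam(2104);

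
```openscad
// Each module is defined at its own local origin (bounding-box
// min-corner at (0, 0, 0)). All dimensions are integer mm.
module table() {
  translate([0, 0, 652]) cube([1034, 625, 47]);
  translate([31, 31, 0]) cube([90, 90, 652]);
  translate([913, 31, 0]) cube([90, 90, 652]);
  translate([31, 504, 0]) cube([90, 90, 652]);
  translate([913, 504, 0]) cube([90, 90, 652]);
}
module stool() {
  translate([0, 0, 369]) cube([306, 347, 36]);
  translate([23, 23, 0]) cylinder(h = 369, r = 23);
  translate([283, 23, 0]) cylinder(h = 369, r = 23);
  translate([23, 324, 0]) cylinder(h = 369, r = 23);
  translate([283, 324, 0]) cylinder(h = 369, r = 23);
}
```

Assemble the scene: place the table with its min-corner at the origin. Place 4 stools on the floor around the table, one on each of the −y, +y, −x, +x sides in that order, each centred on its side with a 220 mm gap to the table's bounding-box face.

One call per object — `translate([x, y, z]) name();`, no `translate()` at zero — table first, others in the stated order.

table();
translate([364, -567, 0]) stool();
translate([364, 845, 0]) stool();
translate([-526, 139, 0]) stool();
translate([1254, 139, 0]) stool();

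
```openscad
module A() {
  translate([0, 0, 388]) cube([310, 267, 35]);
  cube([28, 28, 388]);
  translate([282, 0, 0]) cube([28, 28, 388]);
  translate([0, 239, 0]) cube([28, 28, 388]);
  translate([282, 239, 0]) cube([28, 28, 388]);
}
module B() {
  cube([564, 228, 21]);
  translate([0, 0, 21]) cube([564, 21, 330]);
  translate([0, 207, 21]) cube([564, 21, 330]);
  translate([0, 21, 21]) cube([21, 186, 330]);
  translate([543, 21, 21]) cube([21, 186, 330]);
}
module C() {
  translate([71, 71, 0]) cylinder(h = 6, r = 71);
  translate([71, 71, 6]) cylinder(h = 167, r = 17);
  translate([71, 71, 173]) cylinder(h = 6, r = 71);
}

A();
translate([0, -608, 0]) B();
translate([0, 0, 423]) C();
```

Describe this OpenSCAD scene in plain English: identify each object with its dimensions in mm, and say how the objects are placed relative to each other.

A is a four-legged stool. The seat is 310×267 mm, 35 mm thick, top at z = 423 mm. It stands on four square legs, each 28×28 mm in cross-section, from z = 0 to the seat underside, each flush with a corner of the seat.

B is an open-topped rectangular box: outside dimensions 564×228×351 mm, with a uniform wall and base thickness of 21 mm. The base is a full 564×228 slab on the floor; four walls sit on top of the base. The front and back walls (the −y and +y sides) span the full width; the two side walls fit between them.

C is a spool: two coaxial disc flanges of radius 71 mm and thickness 6 mm, joined by a core cylinder of radius 17 mm and height 167 mm. The lower flange rests on z = 0 and the three cylinders share a vertical axis.

The open box is on the floor beside the stool on its −y side. The spool is on top of the stool.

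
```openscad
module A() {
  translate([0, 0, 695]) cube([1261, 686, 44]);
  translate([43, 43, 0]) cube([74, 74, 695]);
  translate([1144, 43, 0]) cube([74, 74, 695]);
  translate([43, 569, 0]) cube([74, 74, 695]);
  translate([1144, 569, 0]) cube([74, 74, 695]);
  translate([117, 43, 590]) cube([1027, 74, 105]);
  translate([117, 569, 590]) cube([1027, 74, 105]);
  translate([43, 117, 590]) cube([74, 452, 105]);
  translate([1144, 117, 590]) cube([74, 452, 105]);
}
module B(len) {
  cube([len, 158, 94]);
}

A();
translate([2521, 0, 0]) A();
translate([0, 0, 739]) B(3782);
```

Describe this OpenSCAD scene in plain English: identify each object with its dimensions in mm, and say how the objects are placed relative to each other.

A is a table: top 1261 mm (x) × 686 mm (y), 44 mm thick, upper face at z = 739 mm, on four 74×74 mm square legs, each inset 43 mm from the nearest pair of top edges, running from z = 0 to the bottom of the top. Four apron rails, 74 mm thick and 105 mm tall, run between adjacent legs with their top edges flush with the underside of the top and their outer faces flush with the legs' outer faces.

B is a rectangular beam 3782 mm long (x), 158 mm deep (y), 94 mm thick (z).

The beam spans the tops of two tables placed 1260 mm apart, resting at z = 739 mm.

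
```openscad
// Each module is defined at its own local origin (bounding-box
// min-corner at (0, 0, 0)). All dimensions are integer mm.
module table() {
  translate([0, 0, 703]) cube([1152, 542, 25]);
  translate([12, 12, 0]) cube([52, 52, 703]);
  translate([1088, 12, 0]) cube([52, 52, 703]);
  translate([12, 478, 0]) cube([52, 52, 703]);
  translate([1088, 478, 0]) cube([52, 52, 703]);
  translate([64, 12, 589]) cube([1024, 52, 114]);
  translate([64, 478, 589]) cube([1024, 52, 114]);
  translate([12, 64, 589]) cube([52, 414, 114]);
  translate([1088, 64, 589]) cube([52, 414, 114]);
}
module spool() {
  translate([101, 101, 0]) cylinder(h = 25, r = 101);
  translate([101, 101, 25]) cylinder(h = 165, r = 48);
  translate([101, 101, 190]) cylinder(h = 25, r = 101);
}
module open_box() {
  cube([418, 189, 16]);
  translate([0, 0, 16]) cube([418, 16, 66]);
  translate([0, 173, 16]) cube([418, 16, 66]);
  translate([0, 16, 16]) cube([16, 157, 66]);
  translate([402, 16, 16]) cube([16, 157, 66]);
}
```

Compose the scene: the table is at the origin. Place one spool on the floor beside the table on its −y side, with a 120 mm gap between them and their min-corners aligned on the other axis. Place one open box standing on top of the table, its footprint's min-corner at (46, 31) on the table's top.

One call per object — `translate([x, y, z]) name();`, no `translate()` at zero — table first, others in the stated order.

table();
translate([0, -322, 0]) spool();
translate([46, 31, 728]) open_box();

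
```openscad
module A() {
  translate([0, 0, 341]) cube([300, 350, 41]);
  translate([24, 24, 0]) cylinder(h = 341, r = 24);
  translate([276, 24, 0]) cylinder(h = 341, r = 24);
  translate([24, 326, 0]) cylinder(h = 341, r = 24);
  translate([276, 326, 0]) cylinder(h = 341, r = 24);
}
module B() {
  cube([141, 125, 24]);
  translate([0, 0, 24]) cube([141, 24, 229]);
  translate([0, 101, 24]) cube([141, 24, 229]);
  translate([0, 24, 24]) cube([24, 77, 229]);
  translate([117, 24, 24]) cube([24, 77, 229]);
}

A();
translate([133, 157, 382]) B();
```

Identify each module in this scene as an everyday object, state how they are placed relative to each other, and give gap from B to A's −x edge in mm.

The open box's min-x is at 133; the stool's min-x is 0; gap = 133 mm.

A is a stool. B is an open box. The open box is on top of the stool. The gap from the open box to the stool's −x edge is 133 mm.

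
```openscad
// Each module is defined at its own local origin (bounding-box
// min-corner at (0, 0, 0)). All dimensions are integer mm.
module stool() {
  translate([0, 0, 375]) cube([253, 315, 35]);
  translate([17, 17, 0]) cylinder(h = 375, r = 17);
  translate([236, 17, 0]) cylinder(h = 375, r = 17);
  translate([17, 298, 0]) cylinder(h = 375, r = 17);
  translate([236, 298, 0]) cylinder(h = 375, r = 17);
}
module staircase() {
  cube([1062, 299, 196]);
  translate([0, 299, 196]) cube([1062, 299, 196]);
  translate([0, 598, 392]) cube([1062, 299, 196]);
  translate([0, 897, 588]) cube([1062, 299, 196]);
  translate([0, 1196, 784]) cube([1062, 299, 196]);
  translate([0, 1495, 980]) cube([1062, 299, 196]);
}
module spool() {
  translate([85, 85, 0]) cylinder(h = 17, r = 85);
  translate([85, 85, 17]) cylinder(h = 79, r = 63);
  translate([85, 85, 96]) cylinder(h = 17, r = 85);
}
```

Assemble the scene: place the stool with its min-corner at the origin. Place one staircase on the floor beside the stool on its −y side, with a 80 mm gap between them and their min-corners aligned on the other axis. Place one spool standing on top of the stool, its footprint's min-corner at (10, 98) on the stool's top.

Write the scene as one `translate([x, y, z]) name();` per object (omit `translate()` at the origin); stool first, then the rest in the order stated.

stool();
translate([0, -1874, 0]) staircase();
translate([10, 98, 410]) spool();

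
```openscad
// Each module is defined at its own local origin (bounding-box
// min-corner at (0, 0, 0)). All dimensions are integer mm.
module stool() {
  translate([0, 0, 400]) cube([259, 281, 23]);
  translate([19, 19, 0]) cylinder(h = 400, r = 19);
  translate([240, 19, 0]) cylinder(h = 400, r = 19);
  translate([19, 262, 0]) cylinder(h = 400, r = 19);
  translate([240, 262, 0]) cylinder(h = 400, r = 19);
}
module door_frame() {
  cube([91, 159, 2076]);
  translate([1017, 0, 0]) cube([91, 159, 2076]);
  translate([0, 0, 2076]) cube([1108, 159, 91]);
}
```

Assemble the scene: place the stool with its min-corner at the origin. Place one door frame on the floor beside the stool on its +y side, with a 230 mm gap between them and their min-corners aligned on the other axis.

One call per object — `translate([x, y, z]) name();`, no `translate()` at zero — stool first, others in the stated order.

stool();
translate([0, 511, 0]) door_frame();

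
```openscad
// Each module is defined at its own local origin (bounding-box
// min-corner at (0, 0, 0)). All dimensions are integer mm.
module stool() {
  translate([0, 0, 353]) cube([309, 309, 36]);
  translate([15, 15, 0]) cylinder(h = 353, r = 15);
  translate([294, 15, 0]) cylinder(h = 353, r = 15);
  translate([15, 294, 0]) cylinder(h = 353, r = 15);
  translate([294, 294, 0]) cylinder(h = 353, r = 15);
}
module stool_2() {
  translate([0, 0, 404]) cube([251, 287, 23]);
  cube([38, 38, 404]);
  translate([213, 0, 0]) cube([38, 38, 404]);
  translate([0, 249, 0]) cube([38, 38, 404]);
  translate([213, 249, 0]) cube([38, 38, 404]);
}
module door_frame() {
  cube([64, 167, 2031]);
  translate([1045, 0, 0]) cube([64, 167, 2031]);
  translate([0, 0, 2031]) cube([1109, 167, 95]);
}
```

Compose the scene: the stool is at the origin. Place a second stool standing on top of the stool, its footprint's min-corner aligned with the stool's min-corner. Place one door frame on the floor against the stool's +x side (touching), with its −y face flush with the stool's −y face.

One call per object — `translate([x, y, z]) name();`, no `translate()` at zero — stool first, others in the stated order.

stool();
translate([0, 0, 389]) stool_2();
translate([309, 0, 0]) door_frame();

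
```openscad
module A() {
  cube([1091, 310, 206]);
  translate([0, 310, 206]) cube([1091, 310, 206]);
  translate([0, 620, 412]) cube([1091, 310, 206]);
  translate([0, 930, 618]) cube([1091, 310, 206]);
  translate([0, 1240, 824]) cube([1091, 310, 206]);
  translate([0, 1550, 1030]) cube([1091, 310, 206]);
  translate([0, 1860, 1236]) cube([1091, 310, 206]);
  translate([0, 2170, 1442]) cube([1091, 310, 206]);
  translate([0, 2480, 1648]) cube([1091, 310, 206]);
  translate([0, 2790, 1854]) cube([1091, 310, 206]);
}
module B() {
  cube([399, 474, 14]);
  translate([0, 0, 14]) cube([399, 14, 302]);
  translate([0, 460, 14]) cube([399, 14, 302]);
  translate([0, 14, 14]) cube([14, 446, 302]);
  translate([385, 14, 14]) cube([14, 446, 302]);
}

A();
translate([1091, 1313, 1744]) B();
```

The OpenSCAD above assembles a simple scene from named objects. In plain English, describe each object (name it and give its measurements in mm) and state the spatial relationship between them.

A is a run of 10 identical solid stair steps. Each tread is 1091×310 mm and each step block is 206 mm high. Step 1 rests on the floor; step k is offset from step 1 by (k−1)×310 mm in y and (k−1)×206 mm in z.

B is an open-topped rectangular box: outside dimensions 399×474×316 mm, with a uniform wall and base thickness of 14 mm. The base is a full 399×474 slab on the floor; four walls sit on top of the base. The front and back walls (the −y and +y sides) span the full width; the two side walls fit between them.

The open box is beside the staircase with their tops flush at z = 2060.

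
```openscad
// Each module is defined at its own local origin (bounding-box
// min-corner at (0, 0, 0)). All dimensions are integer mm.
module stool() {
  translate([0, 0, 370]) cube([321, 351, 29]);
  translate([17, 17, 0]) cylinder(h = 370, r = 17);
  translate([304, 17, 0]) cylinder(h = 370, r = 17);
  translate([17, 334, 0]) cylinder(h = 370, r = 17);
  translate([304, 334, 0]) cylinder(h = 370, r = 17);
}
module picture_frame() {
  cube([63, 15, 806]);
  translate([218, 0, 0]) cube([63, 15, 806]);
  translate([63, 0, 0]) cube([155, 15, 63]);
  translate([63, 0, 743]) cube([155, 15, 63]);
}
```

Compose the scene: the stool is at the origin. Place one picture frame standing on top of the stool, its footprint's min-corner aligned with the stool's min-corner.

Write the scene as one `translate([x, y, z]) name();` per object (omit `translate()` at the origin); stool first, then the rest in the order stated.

stool();
translate([0, 0, 399]) picture_frame();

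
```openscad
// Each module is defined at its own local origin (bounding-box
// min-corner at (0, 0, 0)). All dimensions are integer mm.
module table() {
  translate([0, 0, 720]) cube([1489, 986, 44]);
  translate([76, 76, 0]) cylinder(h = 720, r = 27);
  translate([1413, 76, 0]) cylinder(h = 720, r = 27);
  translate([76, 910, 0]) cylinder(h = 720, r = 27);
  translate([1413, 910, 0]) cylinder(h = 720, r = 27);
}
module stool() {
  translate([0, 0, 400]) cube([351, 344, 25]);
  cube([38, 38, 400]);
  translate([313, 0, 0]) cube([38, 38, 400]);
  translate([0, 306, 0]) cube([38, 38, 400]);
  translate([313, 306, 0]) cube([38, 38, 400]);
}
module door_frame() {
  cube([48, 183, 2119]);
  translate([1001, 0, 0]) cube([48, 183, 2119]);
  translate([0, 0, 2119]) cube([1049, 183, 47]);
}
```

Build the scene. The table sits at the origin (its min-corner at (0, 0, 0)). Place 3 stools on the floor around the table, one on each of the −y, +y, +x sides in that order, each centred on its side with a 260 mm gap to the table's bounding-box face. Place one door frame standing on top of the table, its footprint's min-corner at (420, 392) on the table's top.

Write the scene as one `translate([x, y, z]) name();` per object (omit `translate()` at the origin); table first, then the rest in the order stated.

table();
translate([569, -604, 0]) stool();
translate([569, 1246, 0]) stool();
translate([1749, 321, 0]) stool();
translate([420, 392, 764]) door_frame();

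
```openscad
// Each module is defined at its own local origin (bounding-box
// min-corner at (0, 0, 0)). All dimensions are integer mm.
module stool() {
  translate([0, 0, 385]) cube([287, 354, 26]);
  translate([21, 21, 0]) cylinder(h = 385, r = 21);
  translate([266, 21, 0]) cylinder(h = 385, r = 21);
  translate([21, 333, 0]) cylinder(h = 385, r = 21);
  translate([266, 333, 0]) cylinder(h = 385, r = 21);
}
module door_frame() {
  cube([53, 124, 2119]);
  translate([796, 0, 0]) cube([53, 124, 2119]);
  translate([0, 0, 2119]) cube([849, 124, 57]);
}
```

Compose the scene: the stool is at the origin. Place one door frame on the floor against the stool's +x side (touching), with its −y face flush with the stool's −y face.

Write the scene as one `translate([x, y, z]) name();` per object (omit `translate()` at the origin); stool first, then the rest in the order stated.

stool();
translate([287, 0, 0]) door_frame();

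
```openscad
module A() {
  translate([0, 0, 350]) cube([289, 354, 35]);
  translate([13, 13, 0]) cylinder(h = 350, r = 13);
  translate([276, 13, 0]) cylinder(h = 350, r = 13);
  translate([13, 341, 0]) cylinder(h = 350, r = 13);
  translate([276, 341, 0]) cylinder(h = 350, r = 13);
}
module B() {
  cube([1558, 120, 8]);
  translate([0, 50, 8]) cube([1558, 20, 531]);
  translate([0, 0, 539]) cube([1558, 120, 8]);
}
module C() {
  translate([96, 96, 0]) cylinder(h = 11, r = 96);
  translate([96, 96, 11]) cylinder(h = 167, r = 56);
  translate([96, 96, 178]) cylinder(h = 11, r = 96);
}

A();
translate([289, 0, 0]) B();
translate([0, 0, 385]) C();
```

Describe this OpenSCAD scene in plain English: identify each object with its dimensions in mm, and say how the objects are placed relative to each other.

A is a simple wooden stool: a rectangular seat 289 mm (x) by 354 mm (y), 35 mm thick, top face at z = 385 mm, on four round legs, each 26 mm in diameter. The legs rest on z = 0, each leg's axis is inset half a diameter from the nearest pair of seat edges (so the leg's bounding box is flush with the corner).

B is an I-beam lying along x, 1558 mm long. Overall section height 547 mm. Two flanges 120 mm wide (y) and 8 mm thick, one on the floor and one at the top; a web 20 mm thick runs between them, centred on the flange width.

C is a spool: two coaxial disc flanges of radius 96 mm and thickness 11 mm, joined by a core cylinder of radius 56 mm and height 167 mm. The lower flange rests on z = 0 and the three cylinders share a vertical axis.

The I-beam is against the stool's +x side, with their −y faces flush. The spool is on top of the stool.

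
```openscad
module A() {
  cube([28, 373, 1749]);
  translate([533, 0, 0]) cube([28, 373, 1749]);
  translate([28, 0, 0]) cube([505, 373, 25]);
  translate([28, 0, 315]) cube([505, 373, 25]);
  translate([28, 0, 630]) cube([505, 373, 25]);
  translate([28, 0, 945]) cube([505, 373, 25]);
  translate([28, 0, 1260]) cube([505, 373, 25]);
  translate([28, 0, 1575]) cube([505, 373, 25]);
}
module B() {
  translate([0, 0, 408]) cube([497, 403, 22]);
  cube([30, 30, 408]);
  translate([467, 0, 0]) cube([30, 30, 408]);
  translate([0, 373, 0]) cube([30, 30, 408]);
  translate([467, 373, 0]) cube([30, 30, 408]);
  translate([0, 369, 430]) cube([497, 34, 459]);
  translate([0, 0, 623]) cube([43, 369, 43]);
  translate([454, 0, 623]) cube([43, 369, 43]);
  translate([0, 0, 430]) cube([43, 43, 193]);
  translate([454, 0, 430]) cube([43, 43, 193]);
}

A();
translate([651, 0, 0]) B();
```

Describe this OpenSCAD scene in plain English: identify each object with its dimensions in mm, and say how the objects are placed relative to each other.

A is a bookshelf 561 mm wide overall, 373 mm deep and 1749 mm tall. The two sides are 28 mm thick vertical panels. 6 horizontal shelves of 25 mm thickness span between the inner faces of the sides; the lowest shelf sits on the floor and shelves are stacked with a clear vertical gap of 290 mm between each pair.

B is a chair: 497×403 mm seat, 22 mm thick, top at z = 430 mm, on four 30 mm square corner legs flush with the seat edges. A 34 mm thick backrest slab spans the full seat width, extending 459 mm above the seat top, its back face flush with the seat's +y edge. Two armrests of 43×43 mm section run along each side from the seat's front edge to the front of the backrest, top faces 236 mm above the seat top and outer faces flush with the seat's x-edges; a 43×43 mm post under the front of each armrest stands on the seat at the front corner.

The chair is on the floor beside the bookshelf on its +x side.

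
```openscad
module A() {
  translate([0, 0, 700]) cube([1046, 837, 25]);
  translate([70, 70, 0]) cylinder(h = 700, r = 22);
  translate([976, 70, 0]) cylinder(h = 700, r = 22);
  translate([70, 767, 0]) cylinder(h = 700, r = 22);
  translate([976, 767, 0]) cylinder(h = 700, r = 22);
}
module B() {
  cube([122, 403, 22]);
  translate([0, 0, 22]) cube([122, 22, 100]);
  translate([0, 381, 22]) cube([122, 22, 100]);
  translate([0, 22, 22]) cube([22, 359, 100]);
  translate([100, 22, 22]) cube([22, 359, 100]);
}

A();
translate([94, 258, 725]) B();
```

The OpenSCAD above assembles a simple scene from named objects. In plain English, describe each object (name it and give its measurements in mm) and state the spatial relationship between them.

A is a table with a 1046×837 mm rectangular top, 25 mm thick, top surface at z = 725 mm, supported by four round legs of 44 mm diameter, each leg's bounding box inset 48 mm from the nearest pair of top edges, running from the floor.

B is an open storage box with external size 122×403×122 mm and wall thickness 22 mm (the base is also 22 mm thick). The base covers the whole footprint; the four walls stand on the base, with the y-facing walls full-width and the x-facing walls fitting between their inner faces.

The open box is on top of the table.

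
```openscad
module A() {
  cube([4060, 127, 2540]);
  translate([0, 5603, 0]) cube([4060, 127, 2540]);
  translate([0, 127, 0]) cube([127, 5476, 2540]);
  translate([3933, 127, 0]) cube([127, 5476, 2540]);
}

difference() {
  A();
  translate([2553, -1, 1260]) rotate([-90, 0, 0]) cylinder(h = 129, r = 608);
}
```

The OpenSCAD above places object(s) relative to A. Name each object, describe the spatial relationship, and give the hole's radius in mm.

The subtracted cylinder has r = 608 mm.

A is a house frame. The house frame has a circular hole through its front wall. The hole's radius is 608 mm.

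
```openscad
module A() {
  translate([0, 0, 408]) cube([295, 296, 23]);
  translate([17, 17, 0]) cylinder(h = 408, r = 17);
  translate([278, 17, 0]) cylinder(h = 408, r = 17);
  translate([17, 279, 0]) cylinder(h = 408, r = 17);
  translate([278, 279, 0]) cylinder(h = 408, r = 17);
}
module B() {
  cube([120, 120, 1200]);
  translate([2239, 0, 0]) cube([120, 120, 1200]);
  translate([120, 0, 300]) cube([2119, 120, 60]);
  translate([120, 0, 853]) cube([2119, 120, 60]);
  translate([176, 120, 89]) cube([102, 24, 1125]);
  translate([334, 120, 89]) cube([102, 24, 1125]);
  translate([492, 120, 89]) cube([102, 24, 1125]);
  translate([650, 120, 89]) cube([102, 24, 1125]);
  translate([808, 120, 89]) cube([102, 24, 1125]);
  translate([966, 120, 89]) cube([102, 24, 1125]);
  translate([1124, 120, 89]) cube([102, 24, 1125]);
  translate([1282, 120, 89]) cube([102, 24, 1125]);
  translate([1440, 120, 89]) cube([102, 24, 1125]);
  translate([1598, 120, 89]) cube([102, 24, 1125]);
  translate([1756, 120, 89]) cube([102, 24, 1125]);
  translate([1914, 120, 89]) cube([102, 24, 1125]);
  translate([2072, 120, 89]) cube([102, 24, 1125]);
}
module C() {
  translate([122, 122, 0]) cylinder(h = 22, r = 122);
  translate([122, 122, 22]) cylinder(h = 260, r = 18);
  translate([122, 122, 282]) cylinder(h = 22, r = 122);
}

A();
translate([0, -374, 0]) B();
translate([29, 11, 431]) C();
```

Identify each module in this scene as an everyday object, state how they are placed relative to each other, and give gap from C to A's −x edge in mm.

The spool's min-x is at 29; the stool's min-x is 0; gap = 29 mm.

A is a stool. B is a fence section. C is a spool. The fence section is on the floor beside the stool on its −y side. The spool is on top of the stool. The gap from the spool to the stool's −x edge is 29 mm.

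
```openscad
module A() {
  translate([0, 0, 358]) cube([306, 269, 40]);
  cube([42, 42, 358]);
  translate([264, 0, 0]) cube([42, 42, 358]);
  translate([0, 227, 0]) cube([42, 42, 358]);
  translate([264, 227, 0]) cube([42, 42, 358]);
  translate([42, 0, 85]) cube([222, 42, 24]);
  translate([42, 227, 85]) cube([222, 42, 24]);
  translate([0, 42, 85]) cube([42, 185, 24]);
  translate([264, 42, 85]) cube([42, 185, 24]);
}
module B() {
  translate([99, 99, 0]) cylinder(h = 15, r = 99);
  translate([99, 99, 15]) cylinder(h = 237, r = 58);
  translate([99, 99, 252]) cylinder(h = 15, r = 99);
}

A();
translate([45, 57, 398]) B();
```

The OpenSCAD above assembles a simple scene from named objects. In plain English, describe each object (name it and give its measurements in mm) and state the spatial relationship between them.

A is a simple wooden stool: a rectangular seat 306 mm (x) by 269 mm (y), 40 mm thick, top face at z = 398 mm, on four square legs, each 42×42 mm in cross-section. The legs rest on z = 0, each flush with a corner of the seat. Four stretchers, 42 mm wide and 24 mm tall, connect adjacent legs with their undersides at z = 85 mm, each running between the inner faces of the legs it joins and aligned with the legs' outer faces on the other axis.

B is a spool: two coaxial disc flanges of radius 99 mm and thickness 15 mm, joined by a core cylinder of radius 58 mm and height 237 mm. The lower flange rests on z = 0 and the three cylinders share a vertical axis.

The spool is on top of the stool.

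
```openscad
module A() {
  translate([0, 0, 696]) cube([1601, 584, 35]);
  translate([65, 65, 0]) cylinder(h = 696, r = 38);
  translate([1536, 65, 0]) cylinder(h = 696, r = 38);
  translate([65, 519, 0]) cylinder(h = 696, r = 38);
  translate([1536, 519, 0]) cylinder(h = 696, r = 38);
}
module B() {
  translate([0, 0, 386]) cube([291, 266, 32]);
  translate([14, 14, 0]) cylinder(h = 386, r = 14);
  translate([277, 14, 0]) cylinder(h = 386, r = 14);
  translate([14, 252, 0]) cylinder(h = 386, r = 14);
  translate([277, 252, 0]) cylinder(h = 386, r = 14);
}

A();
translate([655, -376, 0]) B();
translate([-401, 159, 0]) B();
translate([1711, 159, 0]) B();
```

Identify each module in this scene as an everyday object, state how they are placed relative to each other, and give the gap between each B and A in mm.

Each stool's nearest face is 110 mm from the table's bounding box.

A is a table. B is a stool. Three stools sit around the table at the −y, −x, +x sides. The gap between each stool and the table is 110 mm.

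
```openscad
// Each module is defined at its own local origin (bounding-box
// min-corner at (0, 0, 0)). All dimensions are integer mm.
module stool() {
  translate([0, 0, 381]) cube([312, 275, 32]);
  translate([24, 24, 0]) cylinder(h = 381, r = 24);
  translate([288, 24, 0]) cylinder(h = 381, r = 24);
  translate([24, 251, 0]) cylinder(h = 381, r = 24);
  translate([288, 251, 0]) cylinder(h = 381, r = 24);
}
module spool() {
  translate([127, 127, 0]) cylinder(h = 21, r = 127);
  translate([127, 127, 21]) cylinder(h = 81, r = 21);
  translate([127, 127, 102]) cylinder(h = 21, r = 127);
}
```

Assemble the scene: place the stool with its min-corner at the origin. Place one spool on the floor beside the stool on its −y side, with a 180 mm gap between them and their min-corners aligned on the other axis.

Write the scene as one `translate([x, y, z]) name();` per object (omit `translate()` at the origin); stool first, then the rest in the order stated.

stool();
translate([0, -434, 0]) spool();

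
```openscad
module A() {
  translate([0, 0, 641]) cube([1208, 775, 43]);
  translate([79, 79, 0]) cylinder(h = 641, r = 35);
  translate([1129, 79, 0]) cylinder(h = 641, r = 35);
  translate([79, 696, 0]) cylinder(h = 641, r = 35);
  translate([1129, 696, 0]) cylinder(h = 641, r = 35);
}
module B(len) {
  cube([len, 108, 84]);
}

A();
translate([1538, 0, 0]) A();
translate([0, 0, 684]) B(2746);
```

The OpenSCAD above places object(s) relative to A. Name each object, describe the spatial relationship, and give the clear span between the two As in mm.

A is a table. B is a beam. A beam spans the tops of two tables. The clear span between the two tables is 330 mm.

Second table starts at x = 1538; first ends at x = 1208; clear span = 1538 − 1208 = 330 mm.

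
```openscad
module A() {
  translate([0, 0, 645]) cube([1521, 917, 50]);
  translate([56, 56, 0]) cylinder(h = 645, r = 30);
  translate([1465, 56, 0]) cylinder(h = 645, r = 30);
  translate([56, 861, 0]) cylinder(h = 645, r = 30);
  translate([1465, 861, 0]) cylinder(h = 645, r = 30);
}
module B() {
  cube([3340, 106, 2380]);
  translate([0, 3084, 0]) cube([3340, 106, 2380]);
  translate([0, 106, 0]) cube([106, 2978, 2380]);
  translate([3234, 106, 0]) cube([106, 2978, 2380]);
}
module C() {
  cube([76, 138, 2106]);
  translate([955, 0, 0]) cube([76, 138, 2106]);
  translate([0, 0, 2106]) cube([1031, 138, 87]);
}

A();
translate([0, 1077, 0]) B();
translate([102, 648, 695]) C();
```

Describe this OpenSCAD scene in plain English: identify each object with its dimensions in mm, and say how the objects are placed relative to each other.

A is a table with a 1521×917 mm rectangular top, 50 mm thick, top surface at z = 695 mm, supported by four round legs of 60 mm diameter, each leg's bounding box inset 26 mm from the nearest pair of top edges, running from the floor.

B is a box-shaped house frame (walls only): outside footprint 3340×3190 mm, wall height 2380 mm, wall thickness 106 mm. The two y-facing walls run the full x-width; the two x-facing walls fit between the inner faces of the y-facing walls.

C is a rectangular door frame: two vertical jambs of 76×138 mm section, 2106 mm tall, with a clear opening 879 mm wide between their inner faces. A header 87 mm tall and 138 mm deep lies on top of the jambs and spans the full outside width.

The house frame is on the floor beside the table on its +y side. The door frame is on top of the table.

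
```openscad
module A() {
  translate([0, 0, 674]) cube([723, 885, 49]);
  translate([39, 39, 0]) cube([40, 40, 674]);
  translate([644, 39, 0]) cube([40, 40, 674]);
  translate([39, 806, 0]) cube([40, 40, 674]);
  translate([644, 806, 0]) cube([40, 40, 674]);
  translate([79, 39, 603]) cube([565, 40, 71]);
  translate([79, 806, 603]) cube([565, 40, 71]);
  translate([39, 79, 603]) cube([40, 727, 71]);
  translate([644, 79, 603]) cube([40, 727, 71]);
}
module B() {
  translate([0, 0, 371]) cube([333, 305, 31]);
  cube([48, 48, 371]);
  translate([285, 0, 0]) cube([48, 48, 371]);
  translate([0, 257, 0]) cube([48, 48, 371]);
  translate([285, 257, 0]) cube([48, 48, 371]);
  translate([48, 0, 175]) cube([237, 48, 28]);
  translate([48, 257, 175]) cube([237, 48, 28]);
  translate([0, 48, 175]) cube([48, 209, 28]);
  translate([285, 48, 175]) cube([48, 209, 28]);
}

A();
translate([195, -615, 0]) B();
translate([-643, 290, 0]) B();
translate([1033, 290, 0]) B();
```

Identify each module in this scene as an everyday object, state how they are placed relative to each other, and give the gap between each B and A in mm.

A is a table. B is a stool. Three stools sit around the table at the −y, −x, +x sides. The gap between each stool and the table is 310 mm.

Each stool's nearest face is 310 mm from the table's bounding box.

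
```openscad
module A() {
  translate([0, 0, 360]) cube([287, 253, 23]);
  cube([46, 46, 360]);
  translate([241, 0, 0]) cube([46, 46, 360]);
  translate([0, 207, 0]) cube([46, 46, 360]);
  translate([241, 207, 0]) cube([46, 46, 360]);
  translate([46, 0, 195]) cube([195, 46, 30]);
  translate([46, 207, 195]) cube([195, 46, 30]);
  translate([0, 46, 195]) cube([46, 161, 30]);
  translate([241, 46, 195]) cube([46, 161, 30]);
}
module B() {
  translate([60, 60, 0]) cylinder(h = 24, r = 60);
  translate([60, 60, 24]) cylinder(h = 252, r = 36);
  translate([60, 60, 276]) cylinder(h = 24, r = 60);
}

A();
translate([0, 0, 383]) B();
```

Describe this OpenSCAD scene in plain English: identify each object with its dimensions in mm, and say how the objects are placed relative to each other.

A is a four-legged stool. The seat is a 287×253×23 mm slab whose top surface is at z = 383 mm; four square legs, each 46×46 mm in cross-section, run from the floor (z = 0) to the underside of the seat, each flush with a corner of the seat. Four stretchers, 46 mm wide and 30 mm tall, connect adjacent legs with their undersides at z = 195 mm, each running between the inner faces of the legs it joins and aligned with the legs' outer faces on the other axis.

B is a spool: two coaxial disc flanges of radius 60 mm and thickness 24 mm, joined by a core cylinder of radius 36 mm and height 252 mm. The lower flange rests on z = 0 and the three cylinders share a vertical axis.

The spool is on top of the stool.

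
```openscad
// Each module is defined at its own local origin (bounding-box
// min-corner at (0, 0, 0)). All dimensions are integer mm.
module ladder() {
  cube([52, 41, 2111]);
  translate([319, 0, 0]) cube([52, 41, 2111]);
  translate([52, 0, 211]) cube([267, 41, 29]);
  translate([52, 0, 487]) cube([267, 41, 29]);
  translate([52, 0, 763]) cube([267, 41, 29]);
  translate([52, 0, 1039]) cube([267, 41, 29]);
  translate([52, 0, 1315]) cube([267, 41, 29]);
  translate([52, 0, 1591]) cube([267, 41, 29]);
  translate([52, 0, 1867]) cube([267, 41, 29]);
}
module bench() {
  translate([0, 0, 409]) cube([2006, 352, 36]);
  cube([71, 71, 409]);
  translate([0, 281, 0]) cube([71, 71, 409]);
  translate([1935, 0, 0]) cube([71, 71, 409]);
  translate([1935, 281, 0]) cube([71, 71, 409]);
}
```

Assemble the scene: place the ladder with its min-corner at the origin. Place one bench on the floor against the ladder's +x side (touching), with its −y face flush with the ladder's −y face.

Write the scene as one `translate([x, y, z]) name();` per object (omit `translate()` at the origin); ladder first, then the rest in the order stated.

ladder();
translate([371, 0, 0]) bench();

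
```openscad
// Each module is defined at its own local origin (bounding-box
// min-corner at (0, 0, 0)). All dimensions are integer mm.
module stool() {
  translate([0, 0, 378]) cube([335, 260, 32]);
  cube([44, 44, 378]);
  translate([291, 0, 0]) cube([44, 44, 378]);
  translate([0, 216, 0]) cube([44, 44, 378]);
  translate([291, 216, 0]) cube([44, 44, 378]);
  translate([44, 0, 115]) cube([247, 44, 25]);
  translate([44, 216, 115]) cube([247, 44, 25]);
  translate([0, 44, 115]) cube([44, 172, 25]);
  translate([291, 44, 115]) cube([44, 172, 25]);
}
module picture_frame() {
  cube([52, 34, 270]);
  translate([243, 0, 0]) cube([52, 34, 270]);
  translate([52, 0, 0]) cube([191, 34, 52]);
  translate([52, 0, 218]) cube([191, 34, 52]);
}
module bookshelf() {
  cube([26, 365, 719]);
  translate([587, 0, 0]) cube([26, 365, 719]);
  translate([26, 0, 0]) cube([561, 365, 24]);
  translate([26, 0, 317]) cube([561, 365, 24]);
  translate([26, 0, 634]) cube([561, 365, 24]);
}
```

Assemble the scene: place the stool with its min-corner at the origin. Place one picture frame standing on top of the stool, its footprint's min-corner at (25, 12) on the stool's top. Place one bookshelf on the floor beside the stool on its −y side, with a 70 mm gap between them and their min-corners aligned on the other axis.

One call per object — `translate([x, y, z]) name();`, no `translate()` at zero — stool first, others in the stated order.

stool();
translate([25, 12, 410]) picture_frame();
translate([0, -435, 0]) bookshelf();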